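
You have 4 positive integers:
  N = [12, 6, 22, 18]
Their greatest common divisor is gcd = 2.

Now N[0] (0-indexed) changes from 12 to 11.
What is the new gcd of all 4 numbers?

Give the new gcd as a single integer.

Numbers: [12, 6, 22, 18], gcd = 2
Change: index 0, 12 -> 11
gcd of the OTHER numbers (without index 0): gcd([6, 22, 18]) = 2
New gcd = gcd(g_others, new_val) = gcd(2, 11) = 1

Answer: 1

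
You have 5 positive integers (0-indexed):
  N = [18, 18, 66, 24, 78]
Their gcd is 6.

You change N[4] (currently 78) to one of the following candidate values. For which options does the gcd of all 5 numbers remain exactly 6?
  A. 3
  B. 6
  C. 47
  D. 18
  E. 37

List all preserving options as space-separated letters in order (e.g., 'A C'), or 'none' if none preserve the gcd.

Old gcd = 6; gcd of others (without N[4]) = 6
New gcd for candidate v: gcd(6, v). Preserves old gcd iff gcd(6, v) = 6.
  Option A: v=3, gcd(6,3)=3 -> changes
  Option B: v=6, gcd(6,6)=6 -> preserves
  Option C: v=47, gcd(6,47)=1 -> changes
  Option D: v=18, gcd(6,18)=6 -> preserves
  Option E: v=37, gcd(6,37)=1 -> changes

Answer: B D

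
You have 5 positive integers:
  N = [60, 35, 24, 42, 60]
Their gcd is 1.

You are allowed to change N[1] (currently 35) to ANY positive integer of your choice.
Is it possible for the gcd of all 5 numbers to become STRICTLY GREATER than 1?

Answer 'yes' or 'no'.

Answer: yes

Derivation:
Current gcd = 1
gcd of all OTHER numbers (without N[1]=35): gcd([60, 24, 42, 60]) = 6
The new gcd after any change is gcd(6, new_value).
This can be at most 6.
Since 6 > old gcd 1, the gcd CAN increase (e.g., set N[1] = 6).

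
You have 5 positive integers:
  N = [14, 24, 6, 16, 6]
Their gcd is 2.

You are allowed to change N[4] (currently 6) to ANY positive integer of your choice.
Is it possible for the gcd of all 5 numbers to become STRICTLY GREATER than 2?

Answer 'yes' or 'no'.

Answer: no

Derivation:
Current gcd = 2
gcd of all OTHER numbers (without N[4]=6): gcd([14, 24, 6, 16]) = 2
The new gcd after any change is gcd(2, new_value).
This can be at most 2.
Since 2 = old gcd 2, the gcd can only stay the same or decrease.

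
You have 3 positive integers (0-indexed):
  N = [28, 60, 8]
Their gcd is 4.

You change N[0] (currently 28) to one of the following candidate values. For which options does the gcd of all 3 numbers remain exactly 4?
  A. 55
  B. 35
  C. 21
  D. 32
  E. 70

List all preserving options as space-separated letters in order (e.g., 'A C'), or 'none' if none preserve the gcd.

Answer: D

Derivation:
Old gcd = 4; gcd of others (without N[0]) = 4
New gcd for candidate v: gcd(4, v). Preserves old gcd iff gcd(4, v) = 4.
  Option A: v=55, gcd(4,55)=1 -> changes
  Option B: v=35, gcd(4,35)=1 -> changes
  Option C: v=21, gcd(4,21)=1 -> changes
  Option D: v=32, gcd(4,32)=4 -> preserves
  Option E: v=70, gcd(4,70)=2 -> changes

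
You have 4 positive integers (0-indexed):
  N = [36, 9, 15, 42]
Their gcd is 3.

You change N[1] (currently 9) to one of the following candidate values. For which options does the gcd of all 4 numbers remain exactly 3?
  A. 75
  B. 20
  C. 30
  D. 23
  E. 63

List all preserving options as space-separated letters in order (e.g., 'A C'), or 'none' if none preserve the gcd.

Old gcd = 3; gcd of others (without N[1]) = 3
New gcd for candidate v: gcd(3, v). Preserves old gcd iff gcd(3, v) = 3.
  Option A: v=75, gcd(3,75)=3 -> preserves
  Option B: v=20, gcd(3,20)=1 -> changes
  Option C: v=30, gcd(3,30)=3 -> preserves
  Option D: v=23, gcd(3,23)=1 -> changes
  Option E: v=63, gcd(3,63)=3 -> preserves

Answer: A C E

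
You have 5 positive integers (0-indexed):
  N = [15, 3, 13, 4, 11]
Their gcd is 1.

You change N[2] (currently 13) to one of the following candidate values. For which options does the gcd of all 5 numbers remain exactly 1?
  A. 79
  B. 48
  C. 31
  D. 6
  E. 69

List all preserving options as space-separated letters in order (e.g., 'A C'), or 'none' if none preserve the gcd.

Answer: A B C D E

Derivation:
Old gcd = 1; gcd of others (without N[2]) = 1
New gcd for candidate v: gcd(1, v). Preserves old gcd iff gcd(1, v) = 1.
  Option A: v=79, gcd(1,79)=1 -> preserves
  Option B: v=48, gcd(1,48)=1 -> preserves
  Option C: v=31, gcd(1,31)=1 -> preserves
  Option D: v=6, gcd(1,6)=1 -> preserves
  Option E: v=69, gcd(1,69)=1 -> preserves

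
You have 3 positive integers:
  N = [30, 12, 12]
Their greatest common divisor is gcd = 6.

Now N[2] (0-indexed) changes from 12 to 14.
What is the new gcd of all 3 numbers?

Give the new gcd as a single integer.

Numbers: [30, 12, 12], gcd = 6
Change: index 2, 12 -> 14
gcd of the OTHER numbers (without index 2): gcd([30, 12]) = 6
New gcd = gcd(g_others, new_val) = gcd(6, 14) = 2

Answer: 2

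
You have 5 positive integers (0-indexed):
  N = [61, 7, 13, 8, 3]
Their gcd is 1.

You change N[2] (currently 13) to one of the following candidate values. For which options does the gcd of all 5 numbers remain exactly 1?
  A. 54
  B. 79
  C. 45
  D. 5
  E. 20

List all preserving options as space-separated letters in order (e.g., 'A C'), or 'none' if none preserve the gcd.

Answer: A B C D E

Derivation:
Old gcd = 1; gcd of others (without N[2]) = 1
New gcd for candidate v: gcd(1, v). Preserves old gcd iff gcd(1, v) = 1.
  Option A: v=54, gcd(1,54)=1 -> preserves
  Option B: v=79, gcd(1,79)=1 -> preserves
  Option C: v=45, gcd(1,45)=1 -> preserves
  Option D: v=5, gcd(1,5)=1 -> preserves
  Option E: v=20, gcd(1,20)=1 -> preserves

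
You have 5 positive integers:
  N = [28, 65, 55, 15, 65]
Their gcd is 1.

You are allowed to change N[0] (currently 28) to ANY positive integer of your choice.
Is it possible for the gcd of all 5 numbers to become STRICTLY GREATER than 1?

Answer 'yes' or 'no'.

Answer: yes

Derivation:
Current gcd = 1
gcd of all OTHER numbers (without N[0]=28): gcd([65, 55, 15, 65]) = 5
The new gcd after any change is gcd(5, new_value).
This can be at most 5.
Since 5 > old gcd 1, the gcd CAN increase (e.g., set N[0] = 5).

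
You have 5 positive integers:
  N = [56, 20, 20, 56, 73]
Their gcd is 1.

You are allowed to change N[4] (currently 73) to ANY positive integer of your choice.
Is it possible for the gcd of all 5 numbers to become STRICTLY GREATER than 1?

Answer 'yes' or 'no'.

Answer: yes

Derivation:
Current gcd = 1
gcd of all OTHER numbers (without N[4]=73): gcd([56, 20, 20, 56]) = 4
The new gcd after any change is gcd(4, new_value).
This can be at most 4.
Since 4 > old gcd 1, the gcd CAN increase (e.g., set N[4] = 4).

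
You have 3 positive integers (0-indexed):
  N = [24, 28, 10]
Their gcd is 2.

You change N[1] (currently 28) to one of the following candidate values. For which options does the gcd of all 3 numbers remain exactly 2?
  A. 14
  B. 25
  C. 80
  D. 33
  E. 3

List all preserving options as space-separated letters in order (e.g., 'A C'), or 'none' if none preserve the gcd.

Old gcd = 2; gcd of others (without N[1]) = 2
New gcd for candidate v: gcd(2, v). Preserves old gcd iff gcd(2, v) = 2.
  Option A: v=14, gcd(2,14)=2 -> preserves
  Option B: v=25, gcd(2,25)=1 -> changes
  Option C: v=80, gcd(2,80)=2 -> preserves
  Option D: v=33, gcd(2,33)=1 -> changes
  Option E: v=3, gcd(2,3)=1 -> changes

Answer: A C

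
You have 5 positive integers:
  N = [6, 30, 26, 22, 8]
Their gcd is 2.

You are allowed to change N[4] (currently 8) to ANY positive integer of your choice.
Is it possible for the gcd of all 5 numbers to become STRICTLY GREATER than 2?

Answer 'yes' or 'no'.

Answer: no

Derivation:
Current gcd = 2
gcd of all OTHER numbers (without N[4]=8): gcd([6, 30, 26, 22]) = 2
The new gcd after any change is gcd(2, new_value).
This can be at most 2.
Since 2 = old gcd 2, the gcd can only stay the same or decrease.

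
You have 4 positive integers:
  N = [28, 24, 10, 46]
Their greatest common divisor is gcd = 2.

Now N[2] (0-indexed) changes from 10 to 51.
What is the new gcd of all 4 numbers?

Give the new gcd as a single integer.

Numbers: [28, 24, 10, 46], gcd = 2
Change: index 2, 10 -> 51
gcd of the OTHER numbers (without index 2): gcd([28, 24, 46]) = 2
New gcd = gcd(g_others, new_val) = gcd(2, 51) = 1

Answer: 1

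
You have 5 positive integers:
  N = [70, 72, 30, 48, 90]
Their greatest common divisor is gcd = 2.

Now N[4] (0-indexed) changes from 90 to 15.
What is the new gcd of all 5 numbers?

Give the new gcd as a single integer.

Answer: 1

Derivation:
Numbers: [70, 72, 30, 48, 90], gcd = 2
Change: index 4, 90 -> 15
gcd of the OTHER numbers (without index 4): gcd([70, 72, 30, 48]) = 2
New gcd = gcd(g_others, new_val) = gcd(2, 15) = 1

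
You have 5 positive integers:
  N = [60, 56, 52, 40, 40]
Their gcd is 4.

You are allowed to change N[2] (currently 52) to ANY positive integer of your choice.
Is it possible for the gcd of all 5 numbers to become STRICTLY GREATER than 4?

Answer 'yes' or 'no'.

Current gcd = 4
gcd of all OTHER numbers (without N[2]=52): gcd([60, 56, 40, 40]) = 4
The new gcd after any change is gcd(4, new_value).
This can be at most 4.
Since 4 = old gcd 4, the gcd can only stay the same or decrease.

Answer: no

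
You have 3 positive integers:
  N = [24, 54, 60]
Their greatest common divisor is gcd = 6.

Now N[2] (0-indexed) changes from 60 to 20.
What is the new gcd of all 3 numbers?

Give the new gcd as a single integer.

Numbers: [24, 54, 60], gcd = 6
Change: index 2, 60 -> 20
gcd of the OTHER numbers (without index 2): gcd([24, 54]) = 6
New gcd = gcd(g_others, new_val) = gcd(6, 20) = 2

Answer: 2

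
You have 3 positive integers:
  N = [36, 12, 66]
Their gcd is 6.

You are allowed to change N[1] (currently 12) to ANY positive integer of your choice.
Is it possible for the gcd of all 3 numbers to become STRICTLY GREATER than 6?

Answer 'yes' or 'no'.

Current gcd = 6
gcd of all OTHER numbers (without N[1]=12): gcd([36, 66]) = 6
The new gcd after any change is gcd(6, new_value).
This can be at most 6.
Since 6 = old gcd 6, the gcd can only stay the same or decrease.

Answer: no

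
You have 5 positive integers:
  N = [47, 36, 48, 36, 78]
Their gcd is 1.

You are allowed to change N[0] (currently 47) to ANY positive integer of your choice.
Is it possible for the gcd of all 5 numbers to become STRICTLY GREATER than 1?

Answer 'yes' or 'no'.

Current gcd = 1
gcd of all OTHER numbers (without N[0]=47): gcd([36, 48, 36, 78]) = 6
The new gcd after any change is gcd(6, new_value).
This can be at most 6.
Since 6 > old gcd 1, the gcd CAN increase (e.g., set N[0] = 6).

Answer: yes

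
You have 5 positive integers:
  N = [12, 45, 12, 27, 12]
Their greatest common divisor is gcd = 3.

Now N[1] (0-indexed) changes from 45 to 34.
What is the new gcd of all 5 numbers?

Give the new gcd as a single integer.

Numbers: [12, 45, 12, 27, 12], gcd = 3
Change: index 1, 45 -> 34
gcd of the OTHER numbers (without index 1): gcd([12, 12, 27, 12]) = 3
New gcd = gcd(g_others, new_val) = gcd(3, 34) = 1

Answer: 1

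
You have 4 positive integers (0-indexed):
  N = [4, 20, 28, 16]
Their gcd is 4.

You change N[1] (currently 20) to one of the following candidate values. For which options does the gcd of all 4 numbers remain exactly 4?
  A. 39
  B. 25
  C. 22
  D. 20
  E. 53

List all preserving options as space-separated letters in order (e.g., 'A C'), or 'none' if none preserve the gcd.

Old gcd = 4; gcd of others (without N[1]) = 4
New gcd for candidate v: gcd(4, v). Preserves old gcd iff gcd(4, v) = 4.
  Option A: v=39, gcd(4,39)=1 -> changes
  Option B: v=25, gcd(4,25)=1 -> changes
  Option C: v=22, gcd(4,22)=2 -> changes
  Option D: v=20, gcd(4,20)=4 -> preserves
  Option E: v=53, gcd(4,53)=1 -> changes

Answer: D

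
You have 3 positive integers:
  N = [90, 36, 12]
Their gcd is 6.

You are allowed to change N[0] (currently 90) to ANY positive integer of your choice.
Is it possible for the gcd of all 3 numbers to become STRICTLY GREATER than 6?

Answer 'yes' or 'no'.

Current gcd = 6
gcd of all OTHER numbers (without N[0]=90): gcd([36, 12]) = 12
The new gcd after any change is gcd(12, new_value).
This can be at most 12.
Since 12 > old gcd 6, the gcd CAN increase (e.g., set N[0] = 12).

Answer: yes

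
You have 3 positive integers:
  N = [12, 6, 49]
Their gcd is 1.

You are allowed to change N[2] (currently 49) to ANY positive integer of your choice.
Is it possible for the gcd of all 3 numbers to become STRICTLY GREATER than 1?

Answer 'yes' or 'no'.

Answer: yes

Derivation:
Current gcd = 1
gcd of all OTHER numbers (without N[2]=49): gcd([12, 6]) = 6
The new gcd after any change is gcd(6, new_value).
This can be at most 6.
Since 6 > old gcd 1, the gcd CAN increase (e.g., set N[2] = 6).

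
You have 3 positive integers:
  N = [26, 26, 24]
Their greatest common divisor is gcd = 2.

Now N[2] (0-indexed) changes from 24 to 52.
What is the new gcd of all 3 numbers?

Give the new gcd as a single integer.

Answer: 26

Derivation:
Numbers: [26, 26, 24], gcd = 2
Change: index 2, 24 -> 52
gcd of the OTHER numbers (without index 2): gcd([26, 26]) = 26
New gcd = gcd(g_others, new_val) = gcd(26, 52) = 26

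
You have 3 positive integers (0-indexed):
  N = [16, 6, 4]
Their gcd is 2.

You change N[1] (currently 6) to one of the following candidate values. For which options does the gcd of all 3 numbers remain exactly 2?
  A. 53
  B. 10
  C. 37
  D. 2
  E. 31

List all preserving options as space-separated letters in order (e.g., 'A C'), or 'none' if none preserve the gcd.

Answer: B D

Derivation:
Old gcd = 2; gcd of others (without N[1]) = 4
New gcd for candidate v: gcd(4, v). Preserves old gcd iff gcd(4, v) = 2.
  Option A: v=53, gcd(4,53)=1 -> changes
  Option B: v=10, gcd(4,10)=2 -> preserves
  Option C: v=37, gcd(4,37)=1 -> changes
  Option D: v=2, gcd(4,2)=2 -> preserves
  Option E: v=31, gcd(4,31)=1 -> changes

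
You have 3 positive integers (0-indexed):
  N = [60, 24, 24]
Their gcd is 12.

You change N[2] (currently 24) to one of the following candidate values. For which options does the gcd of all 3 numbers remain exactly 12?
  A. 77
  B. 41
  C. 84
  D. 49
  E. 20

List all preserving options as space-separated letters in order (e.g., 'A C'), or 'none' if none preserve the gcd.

Answer: C

Derivation:
Old gcd = 12; gcd of others (without N[2]) = 12
New gcd for candidate v: gcd(12, v). Preserves old gcd iff gcd(12, v) = 12.
  Option A: v=77, gcd(12,77)=1 -> changes
  Option B: v=41, gcd(12,41)=1 -> changes
  Option C: v=84, gcd(12,84)=12 -> preserves
  Option D: v=49, gcd(12,49)=1 -> changes
  Option E: v=20, gcd(12,20)=4 -> changes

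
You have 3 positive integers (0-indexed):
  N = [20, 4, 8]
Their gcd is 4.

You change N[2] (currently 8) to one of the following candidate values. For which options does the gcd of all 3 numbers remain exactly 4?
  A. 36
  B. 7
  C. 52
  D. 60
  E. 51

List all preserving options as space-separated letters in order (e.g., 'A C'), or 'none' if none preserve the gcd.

Answer: A C D

Derivation:
Old gcd = 4; gcd of others (without N[2]) = 4
New gcd for candidate v: gcd(4, v). Preserves old gcd iff gcd(4, v) = 4.
  Option A: v=36, gcd(4,36)=4 -> preserves
  Option B: v=7, gcd(4,7)=1 -> changes
  Option C: v=52, gcd(4,52)=4 -> preserves
  Option D: v=60, gcd(4,60)=4 -> preserves
  Option E: v=51, gcd(4,51)=1 -> changes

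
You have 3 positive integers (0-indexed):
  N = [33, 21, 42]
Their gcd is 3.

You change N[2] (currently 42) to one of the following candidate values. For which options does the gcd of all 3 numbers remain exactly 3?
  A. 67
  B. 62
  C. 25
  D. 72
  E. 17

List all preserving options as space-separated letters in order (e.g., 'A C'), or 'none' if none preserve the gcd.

Old gcd = 3; gcd of others (without N[2]) = 3
New gcd for candidate v: gcd(3, v). Preserves old gcd iff gcd(3, v) = 3.
  Option A: v=67, gcd(3,67)=1 -> changes
  Option B: v=62, gcd(3,62)=1 -> changes
  Option C: v=25, gcd(3,25)=1 -> changes
  Option D: v=72, gcd(3,72)=3 -> preserves
  Option E: v=17, gcd(3,17)=1 -> changes

Answer: D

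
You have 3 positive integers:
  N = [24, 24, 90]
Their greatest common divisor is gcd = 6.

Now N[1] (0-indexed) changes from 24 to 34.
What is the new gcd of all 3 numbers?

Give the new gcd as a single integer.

Numbers: [24, 24, 90], gcd = 6
Change: index 1, 24 -> 34
gcd of the OTHER numbers (without index 1): gcd([24, 90]) = 6
New gcd = gcd(g_others, new_val) = gcd(6, 34) = 2

Answer: 2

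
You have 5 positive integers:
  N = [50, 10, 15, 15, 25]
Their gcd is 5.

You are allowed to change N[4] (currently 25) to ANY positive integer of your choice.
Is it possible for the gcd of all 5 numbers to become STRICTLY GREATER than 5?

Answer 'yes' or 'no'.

Answer: no

Derivation:
Current gcd = 5
gcd of all OTHER numbers (without N[4]=25): gcd([50, 10, 15, 15]) = 5
The new gcd after any change is gcd(5, new_value).
This can be at most 5.
Since 5 = old gcd 5, the gcd can only stay the same or decrease.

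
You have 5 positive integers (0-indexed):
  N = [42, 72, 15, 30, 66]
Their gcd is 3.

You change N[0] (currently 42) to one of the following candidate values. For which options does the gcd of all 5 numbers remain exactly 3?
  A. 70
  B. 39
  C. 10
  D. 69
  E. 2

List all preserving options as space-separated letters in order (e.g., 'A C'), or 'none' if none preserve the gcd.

Answer: B D

Derivation:
Old gcd = 3; gcd of others (without N[0]) = 3
New gcd for candidate v: gcd(3, v). Preserves old gcd iff gcd(3, v) = 3.
  Option A: v=70, gcd(3,70)=1 -> changes
  Option B: v=39, gcd(3,39)=3 -> preserves
  Option C: v=10, gcd(3,10)=1 -> changes
  Option D: v=69, gcd(3,69)=3 -> preserves
  Option E: v=2, gcd(3,2)=1 -> changes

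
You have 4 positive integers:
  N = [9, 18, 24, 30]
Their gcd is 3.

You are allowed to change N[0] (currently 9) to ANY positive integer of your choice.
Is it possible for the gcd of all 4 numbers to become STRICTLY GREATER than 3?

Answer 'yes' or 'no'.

Current gcd = 3
gcd of all OTHER numbers (without N[0]=9): gcd([18, 24, 30]) = 6
The new gcd after any change is gcd(6, new_value).
This can be at most 6.
Since 6 > old gcd 3, the gcd CAN increase (e.g., set N[0] = 6).

Answer: yes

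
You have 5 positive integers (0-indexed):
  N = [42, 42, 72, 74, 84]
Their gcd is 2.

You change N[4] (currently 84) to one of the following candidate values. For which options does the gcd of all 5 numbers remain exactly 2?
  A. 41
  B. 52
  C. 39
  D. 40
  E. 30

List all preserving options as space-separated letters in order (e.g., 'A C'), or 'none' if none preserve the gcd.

Old gcd = 2; gcd of others (without N[4]) = 2
New gcd for candidate v: gcd(2, v). Preserves old gcd iff gcd(2, v) = 2.
  Option A: v=41, gcd(2,41)=1 -> changes
  Option B: v=52, gcd(2,52)=2 -> preserves
  Option C: v=39, gcd(2,39)=1 -> changes
  Option D: v=40, gcd(2,40)=2 -> preserves
  Option E: v=30, gcd(2,30)=2 -> preserves

Answer: B D E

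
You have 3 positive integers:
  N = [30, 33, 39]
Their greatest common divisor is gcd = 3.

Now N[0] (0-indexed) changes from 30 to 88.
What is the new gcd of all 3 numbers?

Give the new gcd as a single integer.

Answer: 1

Derivation:
Numbers: [30, 33, 39], gcd = 3
Change: index 0, 30 -> 88
gcd of the OTHER numbers (without index 0): gcd([33, 39]) = 3
New gcd = gcd(g_others, new_val) = gcd(3, 88) = 1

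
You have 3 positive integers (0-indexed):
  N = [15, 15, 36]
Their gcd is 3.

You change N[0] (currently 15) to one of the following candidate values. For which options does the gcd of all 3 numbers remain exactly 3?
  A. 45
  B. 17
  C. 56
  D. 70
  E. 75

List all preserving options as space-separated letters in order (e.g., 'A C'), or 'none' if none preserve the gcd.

Answer: A E

Derivation:
Old gcd = 3; gcd of others (without N[0]) = 3
New gcd for candidate v: gcd(3, v). Preserves old gcd iff gcd(3, v) = 3.
  Option A: v=45, gcd(3,45)=3 -> preserves
  Option B: v=17, gcd(3,17)=1 -> changes
  Option C: v=56, gcd(3,56)=1 -> changes
  Option D: v=70, gcd(3,70)=1 -> changes
  Option E: v=75, gcd(3,75)=3 -> preserves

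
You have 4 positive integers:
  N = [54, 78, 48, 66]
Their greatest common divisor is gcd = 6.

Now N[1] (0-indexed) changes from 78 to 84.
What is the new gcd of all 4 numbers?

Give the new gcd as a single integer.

Answer: 6

Derivation:
Numbers: [54, 78, 48, 66], gcd = 6
Change: index 1, 78 -> 84
gcd of the OTHER numbers (without index 1): gcd([54, 48, 66]) = 6
New gcd = gcd(g_others, new_val) = gcd(6, 84) = 6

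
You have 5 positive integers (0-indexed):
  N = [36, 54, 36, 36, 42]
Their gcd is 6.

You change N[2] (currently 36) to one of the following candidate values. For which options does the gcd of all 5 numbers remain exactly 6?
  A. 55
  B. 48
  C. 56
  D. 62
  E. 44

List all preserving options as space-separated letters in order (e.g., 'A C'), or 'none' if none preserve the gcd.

Old gcd = 6; gcd of others (without N[2]) = 6
New gcd for candidate v: gcd(6, v). Preserves old gcd iff gcd(6, v) = 6.
  Option A: v=55, gcd(6,55)=1 -> changes
  Option B: v=48, gcd(6,48)=6 -> preserves
  Option C: v=56, gcd(6,56)=2 -> changes
  Option D: v=62, gcd(6,62)=2 -> changes
  Option E: v=44, gcd(6,44)=2 -> changes

Answer: B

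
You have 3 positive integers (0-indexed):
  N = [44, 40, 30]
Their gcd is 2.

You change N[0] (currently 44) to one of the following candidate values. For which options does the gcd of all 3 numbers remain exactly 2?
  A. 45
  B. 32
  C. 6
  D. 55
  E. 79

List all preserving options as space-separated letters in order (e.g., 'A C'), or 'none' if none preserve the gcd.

Old gcd = 2; gcd of others (without N[0]) = 10
New gcd for candidate v: gcd(10, v). Preserves old gcd iff gcd(10, v) = 2.
  Option A: v=45, gcd(10,45)=5 -> changes
  Option B: v=32, gcd(10,32)=2 -> preserves
  Option C: v=6, gcd(10,6)=2 -> preserves
  Option D: v=55, gcd(10,55)=5 -> changes
  Option E: v=79, gcd(10,79)=1 -> changes

Answer: B C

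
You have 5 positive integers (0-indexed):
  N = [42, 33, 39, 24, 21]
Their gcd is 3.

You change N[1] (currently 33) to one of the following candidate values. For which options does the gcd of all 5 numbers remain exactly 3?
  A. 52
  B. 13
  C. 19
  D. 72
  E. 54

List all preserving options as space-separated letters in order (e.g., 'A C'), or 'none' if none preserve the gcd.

Old gcd = 3; gcd of others (without N[1]) = 3
New gcd for candidate v: gcd(3, v). Preserves old gcd iff gcd(3, v) = 3.
  Option A: v=52, gcd(3,52)=1 -> changes
  Option B: v=13, gcd(3,13)=1 -> changes
  Option C: v=19, gcd(3,19)=1 -> changes
  Option D: v=72, gcd(3,72)=3 -> preserves
  Option E: v=54, gcd(3,54)=3 -> preserves

Answer: D E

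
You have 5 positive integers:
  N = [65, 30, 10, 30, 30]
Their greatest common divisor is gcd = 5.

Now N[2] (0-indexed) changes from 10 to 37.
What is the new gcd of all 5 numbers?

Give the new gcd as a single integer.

Numbers: [65, 30, 10, 30, 30], gcd = 5
Change: index 2, 10 -> 37
gcd of the OTHER numbers (without index 2): gcd([65, 30, 30, 30]) = 5
New gcd = gcd(g_others, new_val) = gcd(5, 37) = 1

Answer: 1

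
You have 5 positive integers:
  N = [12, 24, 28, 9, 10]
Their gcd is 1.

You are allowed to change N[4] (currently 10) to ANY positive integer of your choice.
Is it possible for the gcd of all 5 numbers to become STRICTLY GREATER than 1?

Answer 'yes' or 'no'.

Current gcd = 1
gcd of all OTHER numbers (without N[4]=10): gcd([12, 24, 28, 9]) = 1
The new gcd after any change is gcd(1, new_value).
This can be at most 1.
Since 1 = old gcd 1, the gcd can only stay the same or decrease.

Answer: no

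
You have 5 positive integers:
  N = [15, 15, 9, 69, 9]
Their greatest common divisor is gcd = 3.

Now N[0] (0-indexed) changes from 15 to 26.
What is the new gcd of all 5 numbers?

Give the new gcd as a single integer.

Answer: 1

Derivation:
Numbers: [15, 15, 9, 69, 9], gcd = 3
Change: index 0, 15 -> 26
gcd of the OTHER numbers (without index 0): gcd([15, 9, 69, 9]) = 3
New gcd = gcd(g_others, new_val) = gcd(3, 26) = 1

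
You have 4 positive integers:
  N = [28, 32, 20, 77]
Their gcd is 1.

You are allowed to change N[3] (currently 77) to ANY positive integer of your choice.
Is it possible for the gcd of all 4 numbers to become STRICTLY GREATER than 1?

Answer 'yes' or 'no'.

Answer: yes

Derivation:
Current gcd = 1
gcd of all OTHER numbers (without N[3]=77): gcd([28, 32, 20]) = 4
The new gcd after any change is gcd(4, new_value).
This can be at most 4.
Since 4 > old gcd 1, the gcd CAN increase (e.g., set N[3] = 4).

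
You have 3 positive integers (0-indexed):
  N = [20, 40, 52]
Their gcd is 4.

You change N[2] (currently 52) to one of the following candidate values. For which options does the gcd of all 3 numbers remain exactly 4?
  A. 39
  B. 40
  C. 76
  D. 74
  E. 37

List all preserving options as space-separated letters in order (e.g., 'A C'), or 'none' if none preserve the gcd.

Answer: C

Derivation:
Old gcd = 4; gcd of others (without N[2]) = 20
New gcd for candidate v: gcd(20, v). Preserves old gcd iff gcd(20, v) = 4.
  Option A: v=39, gcd(20,39)=1 -> changes
  Option B: v=40, gcd(20,40)=20 -> changes
  Option C: v=76, gcd(20,76)=4 -> preserves
  Option D: v=74, gcd(20,74)=2 -> changes
  Option E: v=37, gcd(20,37)=1 -> changes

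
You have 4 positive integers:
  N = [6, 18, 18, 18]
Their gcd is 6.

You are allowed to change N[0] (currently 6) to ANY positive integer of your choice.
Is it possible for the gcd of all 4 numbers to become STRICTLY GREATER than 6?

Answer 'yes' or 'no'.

Answer: yes

Derivation:
Current gcd = 6
gcd of all OTHER numbers (without N[0]=6): gcd([18, 18, 18]) = 18
The new gcd after any change is gcd(18, new_value).
This can be at most 18.
Since 18 > old gcd 6, the gcd CAN increase (e.g., set N[0] = 18).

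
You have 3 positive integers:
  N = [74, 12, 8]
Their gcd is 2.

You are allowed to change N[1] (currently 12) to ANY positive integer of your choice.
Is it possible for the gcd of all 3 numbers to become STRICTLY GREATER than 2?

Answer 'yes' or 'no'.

Current gcd = 2
gcd of all OTHER numbers (without N[1]=12): gcd([74, 8]) = 2
The new gcd after any change is gcd(2, new_value).
This can be at most 2.
Since 2 = old gcd 2, the gcd can only stay the same or decrease.

Answer: no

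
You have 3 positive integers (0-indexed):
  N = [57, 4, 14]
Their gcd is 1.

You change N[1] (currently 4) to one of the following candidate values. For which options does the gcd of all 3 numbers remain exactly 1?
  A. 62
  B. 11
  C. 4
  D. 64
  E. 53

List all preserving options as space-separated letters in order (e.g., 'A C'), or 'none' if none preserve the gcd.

Answer: A B C D E

Derivation:
Old gcd = 1; gcd of others (without N[1]) = 1
New gcd for candidate v: gcd(1, v). Preserves old gcd iff gcd(1, v) = 1.
  Option A: v=62, gcd(1,62)=1 -> preserves
  Option B: v=11, gcd(1,11)=1 -> preserves
  Option C: v=4, gcd(1,4)=1 -> preserves
  Option D: v=64, gcd(1,64)=1 -> preserves
  Option E: v=53, gcd(1,53)=1 -> preserves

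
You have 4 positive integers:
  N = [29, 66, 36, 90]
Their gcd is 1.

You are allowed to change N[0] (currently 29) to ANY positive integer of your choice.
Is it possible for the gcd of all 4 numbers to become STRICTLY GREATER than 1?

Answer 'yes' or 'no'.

Current gcd = 1
gcd of all OTHER numbers (without N[0]=29): gcd([66, 36, 90]) = 6
The new gcd after any change is gcd(6, new_value).
This can be at most 6.
Since 6 > old gcd 1, the gcd CAN increase (e.g., set N[0] = 6).

Answer: yes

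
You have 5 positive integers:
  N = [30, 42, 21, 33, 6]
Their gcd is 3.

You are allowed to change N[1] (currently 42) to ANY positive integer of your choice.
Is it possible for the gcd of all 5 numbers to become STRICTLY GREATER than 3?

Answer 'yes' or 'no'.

Current gcd = 3
gcd of all OTHER numbers (without N[1]=42): gcd([30, 21, 33, 6]) = 3
The new gcd after any change is gcd(3, new_value).
This can be at most 3.
Since 3 = old gcd 3, the gcd can only stay the same or decrease.

Answer: no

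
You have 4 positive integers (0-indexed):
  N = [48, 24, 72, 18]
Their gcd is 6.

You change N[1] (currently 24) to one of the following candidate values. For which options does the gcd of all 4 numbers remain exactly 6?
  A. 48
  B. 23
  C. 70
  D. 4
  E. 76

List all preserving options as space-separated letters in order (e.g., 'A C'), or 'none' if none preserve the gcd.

Old gcd = 6; gcd of others (without N[1]) = 6
New gcd for candidate v: gcd(6, v). Preserves old gcd iff gcd(6, v) = 6.
  Option A: v=48, gcd(6,48)=6 -> preserves
  Option B: v=23, gcd(6,23)=1 -> changes
  Option C: v=70, gcd(6,70)=2 -> changes
  Option D: v=4, gcd(6,4)=2 -> changes
  Option E: v=76, gcd(6,76)=2 -> changes

Answer: A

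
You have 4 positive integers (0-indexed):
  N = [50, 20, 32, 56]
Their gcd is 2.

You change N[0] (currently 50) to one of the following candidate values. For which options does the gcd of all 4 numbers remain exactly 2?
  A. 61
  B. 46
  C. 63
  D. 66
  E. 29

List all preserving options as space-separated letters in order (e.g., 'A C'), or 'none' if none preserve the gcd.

Answer: B D

Derivation:
Old gcd = 2; gcd of others (without N[0]) = 4
New gcd for candidate v: gcd(4, v). Preserves old gcd iff gcd(4, v) = 2.
  Option A: v=61, gcd(4,61)=1 -> changes
  Option B: v=46, gcd(4,46)=2 -> preserves
  Option C: v=63, gcd(4,63)=1 -> changes
  Option D: v=66, gcd(4,66)=2 -> preserves
  Option E: v=29, gcd(4,29)=1 -> changes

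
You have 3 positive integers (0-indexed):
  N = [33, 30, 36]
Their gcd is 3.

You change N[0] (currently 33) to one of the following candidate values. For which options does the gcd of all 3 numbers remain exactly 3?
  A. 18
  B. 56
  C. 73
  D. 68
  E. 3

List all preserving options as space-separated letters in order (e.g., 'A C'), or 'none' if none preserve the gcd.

Old gcd = 3; gcd of others (without N[0]) = 6
New gcd for candidate v: gcd(6, v). Preserves old gcd iff gcd(6, v) = 3.
  Option A: v=18, gcd(6,18)=6 -> changes
  Option B: v=56, gcd(6,56)=2 -> changes
  Option C: v=73, gcd(6,73)=1 -> changes
  Option D: v=68, gcd(6,68)=2 -> changes
  Option E: v=3, gcd(6,3)=3 -> preserves

Answer: E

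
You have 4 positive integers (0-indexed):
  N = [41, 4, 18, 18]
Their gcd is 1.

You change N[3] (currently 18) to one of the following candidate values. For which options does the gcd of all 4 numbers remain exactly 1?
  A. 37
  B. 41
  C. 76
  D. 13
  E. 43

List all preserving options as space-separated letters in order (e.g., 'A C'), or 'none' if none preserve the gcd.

Answer: A B C D E

Derivation:
Old gcd = 1; gcd of others (without N[3]) = 1
New gcd for candidate v: gcd(1, v). Preserves old gcd iff gcd(1, v) = 1.
  Option A: v=37, gcd(1,37)=1 -> preserves
  Option B: v=41, gcd(1,41)=1 -> preserves
  Option C: v=76, gcd(1,76)=1 -> preserves
  Option D: v=13, gcd(1,13)=1 -> preserves
  Option E: v=43, gcd(1,43)=1 -> preserves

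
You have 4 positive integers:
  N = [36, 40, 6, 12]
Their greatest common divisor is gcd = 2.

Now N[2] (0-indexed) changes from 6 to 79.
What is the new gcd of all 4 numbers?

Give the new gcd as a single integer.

Answer: 1

Derivation:
Numbers: [36, 40, 6, 12], gcd = 2
Change: index 2, 6 -> 79
gcd of the OTHER numbers (without index 2): gcd([36, 40, 12]) = 4
New gcd = gcd(g_others, new_val) = gcd(4, 79) = 1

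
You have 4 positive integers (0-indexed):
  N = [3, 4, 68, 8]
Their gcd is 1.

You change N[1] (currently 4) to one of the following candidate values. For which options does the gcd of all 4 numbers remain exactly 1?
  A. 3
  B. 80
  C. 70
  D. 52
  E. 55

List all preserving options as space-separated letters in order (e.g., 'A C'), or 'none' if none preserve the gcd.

Answer: A B C D E

Derivation:
Old gcd = 1; gcd of others (without N[1]) = 1
New gcd for candidate v: gcd(1, v). Preserves old gcd iff gcd(1, v) = 1.
  Option A: v=3, gcd(1,3)=1 -> preserves
  Option B: v=80, gcd(1,80)=1 -> preserves
  Option C: v=70, gcd(1,70)=1 -> preserves
  Option D: v=52, gcd(1,52)=1 -> preserves
  Option E: v=55, gcd(1,55)=1 -> preserves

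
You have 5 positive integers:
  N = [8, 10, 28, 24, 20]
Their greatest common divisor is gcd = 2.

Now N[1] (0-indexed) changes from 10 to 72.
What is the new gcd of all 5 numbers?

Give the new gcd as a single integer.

Numbers: [8, 10, 28, 24, 20], gcd = 2
Change: index 1, 10 -> 72
gcd of the OTHER numbers (without index 1): gcd([8, 28, 24, 20]) = 4
New gcd = gcd(g_others, new_val) = gcd(4, 72) = 4

Answer: 4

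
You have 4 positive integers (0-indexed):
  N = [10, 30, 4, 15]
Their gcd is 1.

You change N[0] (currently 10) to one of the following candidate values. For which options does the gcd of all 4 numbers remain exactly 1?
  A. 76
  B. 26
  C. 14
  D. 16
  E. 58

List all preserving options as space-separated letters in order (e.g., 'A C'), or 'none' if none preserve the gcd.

Answer: A B C D E

Derivation:
Old gcd = 1; gcd of others (without N[0]) = 1
New gcd for candidate v: gcd(1, v). Preserves old gcd iff gcd(1, v) = 1.
  Option A: v=76, gcd(1,76)=1 -> preserves
  Option B: v=26, gcd(1,26)=1 -> preserves
  Option C: v=14, gcd(1,14)=1 -> preserves
  Option D: v=16, gcd(1,16)=1 -> preserves
  Option E: v=58, gcd(1,58)=1 -> preserves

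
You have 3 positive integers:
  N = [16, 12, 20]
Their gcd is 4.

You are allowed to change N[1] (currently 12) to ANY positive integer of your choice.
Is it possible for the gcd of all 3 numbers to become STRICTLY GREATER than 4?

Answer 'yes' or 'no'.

Answer: no

Derivation:
Current gcd = 4
gcd of all OTHER numbers (without N[1]=12): gcd([16, 20]) = 4
The new gcd after any change is gcd(4, new_value).
This can be at most 4.
Since 4 = old gcd 4, the gcd can only stay the same or decrease.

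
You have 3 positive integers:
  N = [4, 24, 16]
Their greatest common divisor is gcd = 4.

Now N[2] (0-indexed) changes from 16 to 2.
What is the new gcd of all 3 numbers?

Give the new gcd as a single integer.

Answer: 2

Derivation:
Numbers: [4, 24, 16], gcd = 4
Change: index 2, 16 -> 2
gcd of the OTHER numbers (without index 2): gcd([4, 24]) = 4
New gcd = gcd(g_others, new_val) = gcd(4, 2) = 2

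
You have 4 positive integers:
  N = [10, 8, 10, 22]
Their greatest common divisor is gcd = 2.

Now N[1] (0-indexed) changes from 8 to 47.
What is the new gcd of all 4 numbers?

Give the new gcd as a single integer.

Numbers: [10, 8, 10, 22], gcd = 2
Change: index 1, 8 -> 47
gcd of the OTHER numbers (without index 1): gcd([10, 10, 22]) = 2
New gcd = gcd(g_others, new_val) = gcd(2, 47) = 1

Answer: 1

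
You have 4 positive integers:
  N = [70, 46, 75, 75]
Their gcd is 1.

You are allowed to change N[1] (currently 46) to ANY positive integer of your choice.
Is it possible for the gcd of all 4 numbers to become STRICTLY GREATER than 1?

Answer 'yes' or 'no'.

Answer: yes

Derivation:
Current gcd = 1
gcd of all OTHER numbers (without N[1]=46): gcd([70, 75, 75]) = 5
The new gcd after any change is gcd(5, new_value).
This can be at most 5.
Since 5 > old gcd 1, the gcd CAN increase (e.g., set N[1] = 5).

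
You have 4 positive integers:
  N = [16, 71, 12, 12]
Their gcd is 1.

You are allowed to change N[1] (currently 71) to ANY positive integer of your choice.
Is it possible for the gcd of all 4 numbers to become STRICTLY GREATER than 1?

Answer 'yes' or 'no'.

Current gcd = 1
gcd of all OTHER numbers (without N[1]=71): gcd([16, 12, 12]) = 4
The new gcd after any change is gcd(4, new_value).
This can be at most 4.
Since 4 > old gcd 1, the gcd CAN increase (e.g., set N[1] = 4).

Answer: yes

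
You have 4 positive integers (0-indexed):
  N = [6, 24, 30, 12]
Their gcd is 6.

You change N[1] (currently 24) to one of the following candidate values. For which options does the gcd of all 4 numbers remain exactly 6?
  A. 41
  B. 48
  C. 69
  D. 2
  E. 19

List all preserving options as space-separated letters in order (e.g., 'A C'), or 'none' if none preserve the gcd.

Answer: B

Derivation:
Old gcd = 6; gcd of others (without N[1]) = 6
New gcd for candidate v: gcd(6, v). Preserves old gcd iff gcd(6, v) = 6.
  Option A: v=41, gcd(6,41)=1 -> changes
  Option B: v=48, gcd(6,48)=6 -> preserves
  Option C: v=69, gcd(6,69)=3 -> changes
  Option D: v=2, gcd(6,2)=2 -> changes
  Option E: v=19, gcd(6,19)=1 -> changes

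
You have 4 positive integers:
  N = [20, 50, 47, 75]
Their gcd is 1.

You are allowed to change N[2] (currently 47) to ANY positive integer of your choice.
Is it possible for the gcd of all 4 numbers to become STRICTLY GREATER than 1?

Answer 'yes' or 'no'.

Current gcd = 1
gcd of all OTHER numbers (without N[2]=47): gcd([20, 50, 75]) = 5
The new gcd after any change is gcd(5, new_value).
This can be at most 5.
Since 5 > old gcd 1, the gcd CAN increase (e.g., set N[2] = 5).

Answer: yes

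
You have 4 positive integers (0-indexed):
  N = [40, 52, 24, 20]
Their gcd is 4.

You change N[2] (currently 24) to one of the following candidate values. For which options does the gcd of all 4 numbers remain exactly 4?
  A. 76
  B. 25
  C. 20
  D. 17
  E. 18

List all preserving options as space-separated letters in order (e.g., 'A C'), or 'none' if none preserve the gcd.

Old gcd = 4; gcd of others (without N[2]) = 4
New gcd for candidate v: gcd(4, v). Preserves old gcd iff gcd(4, v) = 4.
  Option A: v=76, gcd(4,76)=4 -> preserves
  Option B: v=25, gcd(4,25)=1 -> changes
  Option C: v=20, gcd(4,20)=4 -> preserves
  Option D: v=17, gcd(4,17)=1 -> changes
  Option E: v=18, gcd(4,18)=2 -> changes

Answer: A C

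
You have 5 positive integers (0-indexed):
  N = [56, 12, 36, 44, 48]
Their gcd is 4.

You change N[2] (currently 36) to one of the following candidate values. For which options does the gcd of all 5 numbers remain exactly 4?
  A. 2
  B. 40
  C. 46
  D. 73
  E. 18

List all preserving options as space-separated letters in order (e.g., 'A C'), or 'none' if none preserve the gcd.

Old gcd = 4; gcd of others (without N[2]) = 4
New gcd for candidate v: gcd(4, v). Preserves old gcd iff gcd(4, v) = 4.
  Option A: v=2, gcd(4,2)=2 -> changes
  Option B: v=40, gcd(4,40)=4 -> preserves
  Option C: v=46, gcd(4,46)=2 -> changes
  Option D: v=73, gcd(4,73)=1 -> changes
  Option E: v=18, gcd(4,18)=2 -> changes

Answer: B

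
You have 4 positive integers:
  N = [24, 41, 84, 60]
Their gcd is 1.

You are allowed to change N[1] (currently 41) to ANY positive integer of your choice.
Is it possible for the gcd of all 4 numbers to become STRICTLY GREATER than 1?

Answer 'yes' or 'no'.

Answer: yes

Derivation:
Current gcd = 1
gcd of all OTHER numbers (without N[1]=41): gcd([24, 84, 60]) = 12
The new gcd after any change is gcd(12, new_value).
This can be at most 12.
Since 12 > old gcd 1, the gcd CAN increase (e.g., set N[1] = 12).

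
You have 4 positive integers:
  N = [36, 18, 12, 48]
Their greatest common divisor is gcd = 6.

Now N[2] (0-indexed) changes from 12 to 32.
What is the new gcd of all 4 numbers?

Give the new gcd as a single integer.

Answer: 2

Derivation:
Numbers: [36, 18, 12, 48], gcd = 6
Change: index 2, 12 -> 32
gcd of the OTHER numbers (without index 2): gcd([36, 18, 48]) = 6
New gcd = gcd(g_others, new_val) = gcd(6, 32) = 2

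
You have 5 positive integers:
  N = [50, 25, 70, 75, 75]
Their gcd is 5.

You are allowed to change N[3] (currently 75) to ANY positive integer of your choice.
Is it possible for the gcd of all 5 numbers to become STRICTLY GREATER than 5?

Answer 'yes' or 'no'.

Current gcd = 5
gcd of all OTHER numbers (without N[3]=75): gcd([50, 25, 70, 75]) = 5
The new gcd after any change is gcd(5, new_value).
This can be at most 5.
Since 5 = old gcd 5, the gcd can only stay the same or decrease.

Answer: no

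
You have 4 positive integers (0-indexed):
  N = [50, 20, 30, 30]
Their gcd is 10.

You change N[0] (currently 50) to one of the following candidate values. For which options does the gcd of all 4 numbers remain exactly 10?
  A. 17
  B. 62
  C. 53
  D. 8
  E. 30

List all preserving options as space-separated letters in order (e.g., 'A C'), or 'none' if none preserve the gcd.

Old gcd = 10; gcd of others (without N[0]) = 10
New gcd for candidate v: gcd(10, v). Preserves old gcd iff gcd(10, v) = 10.
  Option A: v=17, gcd(10,17)=1 -> changes
  Option B: v=62, gcd(10,62)=2 -> changes
  Option C: v=53, gcd(10,53)=1 -> changes
  Option D: v=8, gcd(10,8)=2 -> changes
  Option E: v=30, gcd(10,30)=10 -> preserves

Answer: E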